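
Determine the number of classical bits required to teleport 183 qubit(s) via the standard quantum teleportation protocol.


Quantum teleportation requires 2 classical bits per qubit teleported.
183 qubit(s) -> 2 * 183 = 366 classical bits

366


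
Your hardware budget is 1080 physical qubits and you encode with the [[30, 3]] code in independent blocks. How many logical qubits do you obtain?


Each code block uses 30 physical qubits for 3 logical qubit(s).
Number of complete blocks = floor(1080 / 30) = 36
Logical qubits = 36 * 3
= 108

108


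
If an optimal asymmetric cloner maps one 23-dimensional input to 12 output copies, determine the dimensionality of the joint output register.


Output space = H^(tensor 12) where dim(H) = 23
dim = 23^12
= 529 (after 2 factors)
= 12167 (after 3 factors)
= 279841 (after 4 factors)
= 6436343 (after 5 factors)
= 148035889 (after 6 factors)
= 3404825447 (after 7 factors)
= 78310985281 (after 8 factors)
= 1801152661463 (after 9 factors)
= 41426511213649 (after 10 factors)
= 952809757913927 (after 11 factors)
= 21914624432020321 (after 12 factors)
= 21914624432020321

21914624432020321


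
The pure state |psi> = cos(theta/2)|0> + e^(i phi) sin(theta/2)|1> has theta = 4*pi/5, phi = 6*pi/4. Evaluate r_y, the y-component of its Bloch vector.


theta = 2.5133, phi = 4.7124
r_y = sin(theta)*sin(phi) = 0.5878 * -1.0000
r_y = -0.5878

-0.5878


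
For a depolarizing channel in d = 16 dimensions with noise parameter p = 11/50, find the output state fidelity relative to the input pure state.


F = (1-p) + p/d
= (1 - 0.2200) + 0.2200/16
= 0.7800 + 0.0138
= 0.7938

0.7938


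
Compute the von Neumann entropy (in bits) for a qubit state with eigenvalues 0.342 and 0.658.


S = -p*log2(p) - (1-p)*log2(1-p)
p = 0.3420, 1-p = 0.6580
= -0.3420 * log2(0.3420) - 0.6580 * log2(0.6580)
= -(-0.5294) - (-0.3973)
= 0.9267

0.9267


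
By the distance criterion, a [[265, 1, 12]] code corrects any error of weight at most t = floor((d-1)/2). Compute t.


Code parameters: [[265, 1, 12]], distance d = 12.
Number of correctable errors = floor((d-1)/2)
= floor((12 - 1)/2)
= floor(11/2)
= 5

5


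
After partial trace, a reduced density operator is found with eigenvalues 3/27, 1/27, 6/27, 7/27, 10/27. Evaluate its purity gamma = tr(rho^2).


tr(rho^2) = sum of eigenvalues squared
= (3/27)^2 + (1/27)^2 + (6/27)^2 + (7/27)^2 + (10/27)^2
= (9 + 1 + 36 + 49 + 100) / 729
= 195/729
= 0.2675

0.2675


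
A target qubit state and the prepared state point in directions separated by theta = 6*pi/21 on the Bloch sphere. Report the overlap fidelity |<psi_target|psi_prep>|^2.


For states separated by angle theta on Bloch sphere:
F = cos^2(theta/2)
theta = 6*pi/21 = 0.8976
theta/2 = 0.4488
cos(theta/2) = 0.9010
F = 0.8117

0.8117


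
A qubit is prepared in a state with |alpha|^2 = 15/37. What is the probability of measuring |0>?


|alpha|^2 = 15/37 = 0.4054
|beta|^2 = 1 - 15/37 = 22/37 = 0.5946
P(|0>) = |alpha|^2 = 0.4054

0.4054


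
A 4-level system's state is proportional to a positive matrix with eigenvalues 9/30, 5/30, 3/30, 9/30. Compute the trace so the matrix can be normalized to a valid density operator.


tr(M) = sum of eigenvalues
= 9/30 + 5/30 + 3/30 + 9/30
= 26/30
= 0.8667

0.8667


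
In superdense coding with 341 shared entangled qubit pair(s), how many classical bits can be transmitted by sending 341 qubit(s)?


Superdense coding allows 2 classical bits per shared entangled pair.
341 pair(s) -> 2 * 341 = 682 classical bits

682


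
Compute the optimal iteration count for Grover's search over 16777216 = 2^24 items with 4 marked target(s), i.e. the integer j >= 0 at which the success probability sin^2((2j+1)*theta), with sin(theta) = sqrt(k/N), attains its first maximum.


After j Grover iterations the success probability is P(j) = sin^2((2j+1)*theta), where sin(theta) = sqrt(k/N).
N = 2^24 = 16777216, k = 4
sin(theta) = sqrt(k/N) = 0.00048828125
theta = arcsin(sqrt(k/N)) = 0.0004882812694 rad
P(j) reaches its first maximum when (2j+1)*theta is as close as possible to pi/2, i.e. j = round(pi/(4*theta) - 1/2).
pi/(4*theta) - 1/2 = 1607.9954
(For comparison, the common estimate pi/4 * sqrt(N/k) = 1608.4954; the exact maximiser is used here.)
Optimal iterations = 1608

1608


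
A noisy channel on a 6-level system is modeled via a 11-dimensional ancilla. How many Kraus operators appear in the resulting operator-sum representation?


Tracing out the environment in an orthonormal basis {|i>_E} gives Kraus operators K_i = <i|_E U |0>_E.
Number of Kraus operators = dim(H_env) = d_env
= 11

11


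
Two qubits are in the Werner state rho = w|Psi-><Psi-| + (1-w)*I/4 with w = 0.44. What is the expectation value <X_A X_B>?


|Psi-> = (|01> - |10>)/sqrt(2)
For the pure Bell state, <X_A X_B> = -1 (Bell-state Pauli correlator).
The maximally-mixed part I/4 has tr(I/4 * P tensor P) = 0 for any traceless Pauli P.
So <X_A X_B>_rho = w * (-1) + (1 - w) * 0
= 0.44 * (-1)
= -0.4400

-0.4400


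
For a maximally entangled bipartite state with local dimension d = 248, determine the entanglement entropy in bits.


For a maximally entangled state in d x d:
S = log2(d) = log2(248)
= 7.9542

7.9542


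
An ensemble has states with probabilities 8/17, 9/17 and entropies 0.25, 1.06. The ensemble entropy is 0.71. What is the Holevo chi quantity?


chi = S(rho) - sum_i p_i * S(rho_i)
Weighted entropy = 8/17 * 0.25 + 9/17 * 1.06
= 0.6788
chi = 0.71 - 0.6788
= 0.0312

0.0312


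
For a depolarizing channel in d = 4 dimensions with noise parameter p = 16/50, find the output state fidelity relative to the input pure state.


F = (1-p) + p/d
= (1 - 0.3200) + 0.3200/4
= 0.6800 + 0.0800
= 0.7600

0.7600


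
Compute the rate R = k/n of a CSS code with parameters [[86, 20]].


Code rate R = k/n
= 20/86
= 0.2326

0.2326


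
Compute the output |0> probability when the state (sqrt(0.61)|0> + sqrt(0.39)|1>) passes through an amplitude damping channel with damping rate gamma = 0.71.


For amplitude damping with parameter gamma on state sqrt(a)|0> + sqrt(b)|1>:
alpha^2 = 0.61, beta^2 = 0.39
P(|0>) = alpha^2 + gamma * beta^2
= 0.61 + 0.71 * 0.39
= 0.61 + 0.2769
= 0.8869

0.8869


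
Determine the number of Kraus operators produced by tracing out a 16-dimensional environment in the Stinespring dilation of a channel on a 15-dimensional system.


Tracing out the environment in an orthonormal basis {|i>_E} gives Kraus operators K_i = <i|_E U |0>_E.
Number of Kraus operators = dim(H_env) = d_env
= 16

16


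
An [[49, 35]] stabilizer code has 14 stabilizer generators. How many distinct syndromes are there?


Each stabilizer generator gives a binary (+1 or -1) measurement outcome.
With 14 independent generators:
Total syndromes = 2^14
= 16384

16384


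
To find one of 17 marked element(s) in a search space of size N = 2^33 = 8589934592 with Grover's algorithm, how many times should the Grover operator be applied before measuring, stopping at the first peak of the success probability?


After j Grover iterations the success probability is P(j) = sin^2((2j+1)*theta), where sin(theta) = sqrt(k/N).
N = 2^33 = 8589934592, k = 17
sin(theta) = sqrt(k/N) = 4.44866325e-05
theta = arcsin(sqrt(k/N)) = 4.448663251e-05 rad
P(j) reaches its first maximum when (2j+1)*theta is as close as possible to pi/2, i.e. j = round(pi/(4*theta) - 1/2).
pi/(4*theta) - 1/2 = 17654.2003
(For comparison, the common estimate pi/4 * sqrt(N/k) = 17654.7003; the exact maximiser is used here.)
Optimal iterations = 17654

17654


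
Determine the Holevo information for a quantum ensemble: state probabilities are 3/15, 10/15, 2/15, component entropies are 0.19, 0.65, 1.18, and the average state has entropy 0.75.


chi = S(rho) - sum_i p_i * S(rho_i)
Weighted entropy = 3/15 * 0.19 + 10/15 * 0.65 + 2/15 * 1.18
= 0.6287
chi = 0.75 - 0.6287
= 0.1213

0.1213


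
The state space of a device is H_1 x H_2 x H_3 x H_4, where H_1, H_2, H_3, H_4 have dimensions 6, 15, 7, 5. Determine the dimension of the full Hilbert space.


dim(H_1 x H_2 x H_3 x H_4) = 6 * 15 * 7 * 5
= 90 * 7 * 5
= 630 * 5
= 3150

3150


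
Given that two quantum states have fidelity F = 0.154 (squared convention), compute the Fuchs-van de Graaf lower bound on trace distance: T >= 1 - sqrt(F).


Fuchs-van de Graaf (squared-fidelity convention): 1 - sqrt(F) <= T <= sqrt(1 - F).
Lower bound: T >= 1 - sqrt(F)
sqrt(F) = sqrt(0.154) = 0.3924
T >= 1 - 0.3924
T >= 0.6076

0.6076


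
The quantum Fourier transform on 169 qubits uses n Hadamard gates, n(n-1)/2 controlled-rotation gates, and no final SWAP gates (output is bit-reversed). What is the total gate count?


Hadamard gates: 169
Controlled rotations: n*(n-1)/2 = 169*168/2 = 14196
SWAP gates: 0 (omitted)
Total = 169 + 14196
= 14365

14365


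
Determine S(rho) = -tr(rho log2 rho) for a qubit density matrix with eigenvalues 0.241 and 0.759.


S = -p*log2(p) - (1-p)*log2(1-p)
p = 0.2410, 1-p = 0.7590
= -0.2410 * log2(0.2410) - 0.7590 * log2(0.7590)
= -(-0.4947) - (-0.3020)
= 0.7967

0.7967


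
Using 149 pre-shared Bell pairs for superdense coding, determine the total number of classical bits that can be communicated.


Superdense coding allows 2 classical bits per shared entangled pair.
149 pair(s) -> 2 * 149 = 298 classical bits

298


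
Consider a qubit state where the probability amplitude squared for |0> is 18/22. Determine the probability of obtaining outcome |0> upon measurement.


|alpha|^2 = 18/22 = 0.8182
|beta|^2 = 1 - 18/22 = 4/22 = 0.1818
P(|0>) = |alpha|^2 = 0.8182

0.8182


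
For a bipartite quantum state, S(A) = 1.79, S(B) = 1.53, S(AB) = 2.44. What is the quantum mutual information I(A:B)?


I(A:B) = S(A) + S(B) - S(AB)
= 1.79 + 1.53 - 2.44
= 0.8800

0.8800


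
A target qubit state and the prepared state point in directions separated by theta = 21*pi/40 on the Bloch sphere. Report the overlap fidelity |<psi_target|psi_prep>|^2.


For states separated by angle theta on Bloch sphere:
F = cos^2(theta/2)
theta = 21*pi/40 = 1.6493
theta/2 = 0.8247
cos(theta/2) = 0.6788
F = 0.4608

0.4608


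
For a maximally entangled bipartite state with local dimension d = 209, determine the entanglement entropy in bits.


For a maximally entangled state in d x d:
S = log2(d) = log2(209)
= 7.7074

7.7074


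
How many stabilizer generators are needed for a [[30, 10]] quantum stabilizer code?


For an [[n,k]] stabilizer code:
Number of stabilizer generators = n - k
= 30 - 10
= 20

20


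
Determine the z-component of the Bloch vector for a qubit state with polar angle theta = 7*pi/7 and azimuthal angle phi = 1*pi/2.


theta = 3.1416, phi = 1.5708
r_z = cos(theta) = -1.0000

-1.0000


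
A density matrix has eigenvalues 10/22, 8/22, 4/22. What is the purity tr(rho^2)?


tr(rho^2) = sum of eigenvalues squared
= (10/22)^2 + (8/22)^2 + (4/22)^2
= (100 + 64 + 16) / 484
= 180/484
= 0.3719

0.3719


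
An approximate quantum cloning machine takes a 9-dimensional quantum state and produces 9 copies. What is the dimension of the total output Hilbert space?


Output space = H^(tensor 9) where dim(H) = 9
dim = 9^9
= 81 (after 2 factors)
= 729 (after 3 factors)
= 6561 (after 4 factors)
= 59049 (after 5 factors)
= 531441 (after 6 factors)
= 4782969 (after 7 factors)
= 43046721 (after 8 factors)
= 387420489 (after 9 factors)
= 387420489

387420489


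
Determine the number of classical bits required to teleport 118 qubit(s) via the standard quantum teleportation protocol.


Quantum teleportation requires 2 classical bits per qubit teleported.
118 qubit(s) -> 2 * 118 = 236 classical bits

236


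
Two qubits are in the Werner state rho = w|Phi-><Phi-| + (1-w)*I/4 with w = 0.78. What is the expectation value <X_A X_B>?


|Phi-> = (|00> - |11>)/sqrt(2)
For the pure Bell state, <X_A X_B> = -1 (Bell-state Pauli correlator).
The maximally-mixed part I/4 has tr(I/4 * P tensor P) = 0 for any traceless Pauli P.
So <X_A X_B>_rho = w * (-1) + (1 - w) * 0
= 0.78 * (-1)
= -0.7800

-0.7800


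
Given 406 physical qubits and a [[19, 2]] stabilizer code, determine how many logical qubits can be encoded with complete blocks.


Each code block uses 19 physical qubits for 2 logical qubit(s).
Number of complete blocks = floor(406 / 19) = 21
Logical qubits = 21 * 2
= 42

42


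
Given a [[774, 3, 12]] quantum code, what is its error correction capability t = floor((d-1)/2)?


Code parameters: [[774, 3, 12]], distance d = 12.
Number of correctable errors = floor((d-1)/2)
= floor((12 - 1)/2)
= floor(11/2)
= 5

5


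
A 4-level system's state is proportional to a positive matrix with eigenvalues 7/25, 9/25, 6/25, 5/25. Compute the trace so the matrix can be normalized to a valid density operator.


tr(M) = sum of eigenvalues
= 7/25 + 9/25 + 6/25 + 5/25
= 27/25
= 1.0800

1.0800


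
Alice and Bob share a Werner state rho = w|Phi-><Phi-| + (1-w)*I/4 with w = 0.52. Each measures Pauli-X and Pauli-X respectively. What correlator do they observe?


|Phi-> = (|00> - |11>)/sqrt(2)
For the pure Bell state, <X_A X_B> = -1 (Bell-state Pauli correlator).
The maximally-mixed part I/4 has tr(I/4 * P tensor P) = 0 for any traceless Pauli P.
So <X_A X_B>_rho = w * (-1) + (1 - w) * 0
= 0.52 * (-1)
= -0.5200

-0.5200


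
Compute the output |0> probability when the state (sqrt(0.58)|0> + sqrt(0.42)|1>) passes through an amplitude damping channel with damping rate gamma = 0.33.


For amplitude damping with parameter gamma on state sqrt(a)|0> + sqrt(b)|1>:
alpha^2 = 0.58, beta^2 = 0.42
P(|0>) = alpha^2 + gamma * beta^2
= 0.58 + 0.33 * 0.42
= 0.58 + 0.1386
= 0.7186

0.7186


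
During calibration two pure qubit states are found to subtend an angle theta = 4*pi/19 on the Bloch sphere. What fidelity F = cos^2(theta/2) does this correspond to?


For states separated by angle theta on Bloch sphere:
F = cos^2(theta/2)
theta = 4*pi/19 = 0.6614
theta/2 = 0.3307
cos(theta/2) = 0.9458
F = 0.8946

0.8946


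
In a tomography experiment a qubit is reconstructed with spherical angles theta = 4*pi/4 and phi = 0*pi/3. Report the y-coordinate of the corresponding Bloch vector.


theta = 3.1416, phi = 0.0000
r_y = sin(theta)*sin(phi) = 0.0000 * 0.0000
r_y = 0.0000

0.0000


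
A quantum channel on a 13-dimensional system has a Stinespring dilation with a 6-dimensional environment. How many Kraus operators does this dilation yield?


Tracing out the environment in an orthonormal basis {|i>_E} gives Kraus operators K_i = <i|_E U |0>_E.
Number of Kraus operators = dim(H_env) = d_env
= 6

6


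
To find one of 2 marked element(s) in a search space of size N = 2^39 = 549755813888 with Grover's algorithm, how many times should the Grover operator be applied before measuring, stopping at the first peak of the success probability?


After j Grover iterations the success probability is P(j) = sin^2((2j+1)*theta), where sin(theta) = sqrt(k/N).
N = 2^39 = 549755813888, k = 2
sin(theta) = sqrt(k/N) = 1.907348633e-06
theta = arcsin(sqrt(k/N)) = 1.907348633e-06 rad
P(j) reaches its first maximum when (2j+1)*theta is as close as possible to pi/2, i.e. j = round(pi/(4*theta) - 1/2).
pi/(4*theta) - 1/2 = 411774.3323
(For comparison, the common estimate pi/4 * sqrt(N/k) = 411774.8323; the exact maximiser is used here.)
Optimal iterations = 411774

411774


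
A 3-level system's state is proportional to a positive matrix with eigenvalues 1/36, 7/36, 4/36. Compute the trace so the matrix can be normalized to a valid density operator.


tr(M) = sum of eigenvalues
= 1/36 + 7/36 + 4/36
= 12/36
= 0.3333

0.3333


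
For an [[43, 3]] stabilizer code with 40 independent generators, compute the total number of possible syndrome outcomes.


Each stabilizer generator gives a binary (+1 or -1) measurement outcome.
With 40 independent generators:
Total syndromes = 2^40
= 1099511627776

1099511627776


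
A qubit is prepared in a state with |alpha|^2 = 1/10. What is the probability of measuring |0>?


|alpha|^2 = 1/10 = 0.1000
|beta|^2 = 1 - 1/10 = 9/10 = 0.9000
P(|0>) = |alpha|^2 = 0.1000

0.1000


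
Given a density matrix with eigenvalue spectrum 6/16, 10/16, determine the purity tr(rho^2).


tr(rho^2) = sum of eigenvalues squared
= (6/16)^2 + (10/16)^2
= (36 + 100) / 256
= 136/256
= 0.5312

0.5312


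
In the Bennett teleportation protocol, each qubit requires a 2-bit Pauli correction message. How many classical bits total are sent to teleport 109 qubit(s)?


Quantum teleportation requires 2 classical bits per qubit teleported.
109 qubit(s) -> 2 * 109 = 218 classical bits

218


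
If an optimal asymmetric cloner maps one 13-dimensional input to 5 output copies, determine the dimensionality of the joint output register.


Output space = H^(tensor 5) where dim(H) = 13
dim = 13^5
= 169 (after 2 factors)
= 2197 (after 3 factors)
= 28561 (after 4 factors)
= 371293 (after 5 factors)
= 371293

371293


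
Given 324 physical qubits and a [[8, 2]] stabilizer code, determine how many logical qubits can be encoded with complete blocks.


Each code block uses 8 physical qubits for 2 logical qubit(s).
Number of complete blocks = floor(324 / 8) = 40
Logical qubits = 40 * 2
= 80

80


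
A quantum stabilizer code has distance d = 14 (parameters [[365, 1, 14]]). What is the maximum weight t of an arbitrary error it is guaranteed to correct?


Code parameters: [[365, 1, 14]], distance d = 14.
Number of correctable errors = floor((d-1)/2)
= floor((14 - 1)/2)
= floor(13/2)
= 6

6


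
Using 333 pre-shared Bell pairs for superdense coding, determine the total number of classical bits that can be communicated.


Superdense coding allows 2 classical bits per shared entangled pair.
333 pair(s) -> 2 * 333 = 666 classical bits

666


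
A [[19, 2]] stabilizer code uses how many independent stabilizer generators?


For an [[n,k]] stabilizer code:
Number of stabilizer generators = n - k
= 19 - 2
= 17

17


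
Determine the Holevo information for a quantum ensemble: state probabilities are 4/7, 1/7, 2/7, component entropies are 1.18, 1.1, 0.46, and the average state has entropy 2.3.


chi = S(rho) - sum_i p_i * S(rho_i)
Weighted entropy = 4/7 * 1.18 + 1/7 * 1.1 + 2/7 * 0.46
= 0.9629
chi = 2.3 - 0.9629
= 1.3371

1.3371


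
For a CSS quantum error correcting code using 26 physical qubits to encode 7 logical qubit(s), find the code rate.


Code rate R = k/n
= 7/26
= 0.2692

0.2692


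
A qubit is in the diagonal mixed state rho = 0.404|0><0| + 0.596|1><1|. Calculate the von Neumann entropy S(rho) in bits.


S = -p*log2(p) - (1-p)*log2(1-p)
p = 0.4040, 1-p = 0.5960
= -0.4040 * log2(0.4040) - 0.5960 * log2(0.5960)
= -(-0.5283) - (-0.4450)
= 0.9732

0.9732


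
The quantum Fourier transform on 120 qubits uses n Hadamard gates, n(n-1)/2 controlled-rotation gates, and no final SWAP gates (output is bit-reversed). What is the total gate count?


Hadamard gates: 120
Controlled rotations: n*(n-1)/2 = 120*119/2 = 7140
SWAP gates: 0 (omitted)
Total = 120 + 7140
= 7260

7260


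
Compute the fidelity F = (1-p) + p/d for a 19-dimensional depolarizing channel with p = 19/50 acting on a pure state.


F = (1-p) + p/d
= (1 - 0.3800) + 0.3800/19
= 0.6200 + 0.0200
= 0.6400

0.6400


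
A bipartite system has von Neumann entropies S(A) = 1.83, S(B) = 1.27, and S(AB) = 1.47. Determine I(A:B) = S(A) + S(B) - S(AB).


I(A:B) = S(A) + S(B) - S(AB)
= 1.83 + 1.27 - 1.47
= 1.6300

1.6300


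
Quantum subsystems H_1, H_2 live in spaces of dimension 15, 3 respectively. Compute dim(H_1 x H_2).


dim(H_1 x H_2) = 15 * 3
= 45

45


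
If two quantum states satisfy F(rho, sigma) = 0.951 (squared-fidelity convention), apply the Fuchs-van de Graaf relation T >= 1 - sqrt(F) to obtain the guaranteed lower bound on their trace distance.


Fuchs-van de Graaf (squared-fidelity convention): 1 - sqrt(F) <= T <= sqrt(1 - F).
Lower bound: T >= 1 - sqrt(F)
sqrt(F) = sqrt(0.951) = 0.9752
T >= 1 - 0.9752
T >= 0.0248

0.0248


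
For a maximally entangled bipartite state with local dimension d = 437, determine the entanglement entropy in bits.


For a maximally entangled state in d x d:
S = log2(d) = log2(437)
= 8.7715

8.7715


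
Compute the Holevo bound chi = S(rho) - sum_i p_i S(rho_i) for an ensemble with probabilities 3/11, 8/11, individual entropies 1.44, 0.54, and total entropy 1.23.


chi = S(rho) - sum_i p_i * S(rho_i)
Weighted entropy = 3/11 * 1.44 + 8/11 * 0.54
= 0.7855
chi = 1.23 - 0.7855
= 0.4445

0.4445


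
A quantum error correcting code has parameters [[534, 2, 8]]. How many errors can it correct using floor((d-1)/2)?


Code parameters: [[534, 2, 8]], distance d = 8.
Number of correctable errors = floor((d-1)/2)
= floor((8 - 1)/2)
= floor(7/2)
= 3

3


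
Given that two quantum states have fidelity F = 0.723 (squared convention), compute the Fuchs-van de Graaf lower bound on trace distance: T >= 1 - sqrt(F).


Fuchs-van de Graaf (squared-fidelity convention): 1 - sqrt(F) <= T <= sqrt(1 - F).
Lower bound: T >= 1 - sqrt(F)
sqrt(F) = sqrt(0.723) = 0.8503
T >= 1 - 0.8503
T >= 0.1497

0.1497


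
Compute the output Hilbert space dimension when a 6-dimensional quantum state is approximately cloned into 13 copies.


Output space = H^(tensor 13) where dim(H) = 6
dim = 6^13
= 36 (after 2 factors)
= 216 (after 3 factors)
= 1296 (after 4 factors)
= 7776 (after 5 factors)
= 46656 (after 6 factors)
= 279936 (after 7 factors)
= 1679616 (after 8 factors)
= 10077696 (after 9 factors)
= 60466176 (after 10 factors)
= 362797056 (after 11 factors)
= 2176782336 (after 12 factors)
= 13060694016 (after 13 factors)
= 13060694016

13060694016


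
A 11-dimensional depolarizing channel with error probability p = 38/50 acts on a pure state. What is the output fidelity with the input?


F = (1-p) + p/d
= (1 - 0.7600) + 0.7600/11
= 0.2400 + 0.0691
= 0.3091

0.3091


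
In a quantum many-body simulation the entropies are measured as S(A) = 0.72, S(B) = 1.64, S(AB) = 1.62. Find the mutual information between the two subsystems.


I(A:B) = S(A) + S(B) - S(AB)
= 0.72 + 1.64 - 1.62
= 0.7400

0.7400


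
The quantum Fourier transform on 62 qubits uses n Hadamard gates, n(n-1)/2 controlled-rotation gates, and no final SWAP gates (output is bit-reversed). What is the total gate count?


Hadamard gates: 62
Controlled rotations: n*(n-1)/2 = 62*61/2 = 1891
SWAP gates: 0 (omitted)
Total = 62 + 1891
= 1953

1953


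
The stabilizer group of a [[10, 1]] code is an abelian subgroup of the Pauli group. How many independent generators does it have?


For an [[n,k]] stabilizer code:
Number of stabilizer generators = n - k
= 10 - 1
= 9

9


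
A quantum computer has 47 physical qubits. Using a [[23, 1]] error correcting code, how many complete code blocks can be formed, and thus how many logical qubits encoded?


Each code block uses 23 physical qubits for 1 logical qubit(s).
Number of complete blocks = floor(47 / 23) = 2
Logical qubits = 2 * 1
= 2

2


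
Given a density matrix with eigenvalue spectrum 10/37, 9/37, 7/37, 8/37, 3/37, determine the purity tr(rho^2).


tr(rho^2) = sum of eigenvalues squared
= (10/37)^2 + (9/37)^2 + (7/37)^2 + (8/37)^2 + (3/37)^2
= (100 + 81 + 49 + 64 + 9) / 1369
= 303/1369
= 0.2213

0.2213


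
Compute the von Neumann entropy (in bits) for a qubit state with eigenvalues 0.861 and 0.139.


S = -p*log2(p) - (1-p)*log2(1-p)
p = 0.8610, 1-p = 0.1390
= -0.8610 * log2(0.8610) - 0.1390 * log2(0.1390)
= -(-0.1859) - (-0.3957)
= 0.5816

0.5816


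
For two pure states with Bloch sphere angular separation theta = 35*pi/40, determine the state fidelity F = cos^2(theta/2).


For states separated by angle theta on Bloch sphere:
F = cos^2(theta/2)
theta = 35*pi/40 = 2.7489
theta/2 = 1.3744
cos(theta/2) = 0.1951
F = 0.0381

0.0381


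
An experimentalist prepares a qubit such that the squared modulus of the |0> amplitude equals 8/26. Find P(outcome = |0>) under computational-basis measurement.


|alpha|^2 = 8/26 = 0.3077
|beta|^2 = 1 - 8/26 = 18/26 = 0.6923
P(|0>) = |alpha|^2 = 0.3077

0.3077


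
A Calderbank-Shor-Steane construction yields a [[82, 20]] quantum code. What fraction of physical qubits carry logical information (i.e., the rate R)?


Code rate R = k/n
= 20/82
= 0.2439

0.2439


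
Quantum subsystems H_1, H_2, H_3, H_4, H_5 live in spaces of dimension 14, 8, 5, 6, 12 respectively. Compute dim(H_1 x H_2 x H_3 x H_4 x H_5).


dim(H_1 x H_2 x H_3 x H_4 x H_5) = 14 * 8 * 5 * 6 * 12
= 112 * 5 * 6 * 12
= 560 * 6 * 12
= 3360 * 12
= 40320

40320


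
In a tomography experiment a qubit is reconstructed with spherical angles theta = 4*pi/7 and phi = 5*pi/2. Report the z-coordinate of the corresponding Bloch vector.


theta = 1.7952, phi = 7.8540
r_z = cos(theta) = -0.2225

-0.2225


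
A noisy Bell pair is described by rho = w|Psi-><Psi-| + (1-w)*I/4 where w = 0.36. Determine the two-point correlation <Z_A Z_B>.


|Psi-> = (|01> - |10>)/sqrt(2)
For the pure Bell state, <Z_A Z_B> = -1 (Bell-state Pauli correlator).
The maximally-mixed part I/4 has tr(I/4 * P tensor P) = 0 for any traceless Pauli P.
So <Z_A Z_B>_rho = w * (-1) + (1 - w) * 0
= 0.36 * (-1)
= -0.3600

-0.3600


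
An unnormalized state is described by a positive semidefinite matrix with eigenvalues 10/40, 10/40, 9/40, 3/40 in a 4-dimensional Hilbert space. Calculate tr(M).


tr(M) = sum of eigenvalues
= 10/40 + 10/40 + 9/40 + 3/40
= 32/40
= 0.8000

0.8000


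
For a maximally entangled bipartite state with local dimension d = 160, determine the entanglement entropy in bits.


For a maximally entangled state in d x d:
S = log2(d) = log2(160)
= 7.3219

7.3219


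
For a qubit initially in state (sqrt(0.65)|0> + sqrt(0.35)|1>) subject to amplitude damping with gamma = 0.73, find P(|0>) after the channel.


For amplitude damping with parameter gamma on state sqrt(a)|0> + sqrt(b)|1>:
alpha^2 = 0.65, beta^2 = 0.35
P(|0>) = alpha^2 + gamma * beta^2
= 0.65 + 0.73 * 0.35
= 0.65 + 0.2555
= 0.9055

0.9055


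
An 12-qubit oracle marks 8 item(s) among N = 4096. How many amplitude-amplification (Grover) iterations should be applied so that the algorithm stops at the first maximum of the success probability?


After j Grover iterations the success probability is P(j) = sin^2((2j+1)*theta), where sin(theta) = sqrt(k/N).
N = 2^12 = 4096, k = 8
sin(theta) = sqrt(k/N) = 0.04419417382
theta = arcsin(sqrt(k/N)) = 0.04420857261 rad
P(j) reaches its first maximum when (2j+1)*theta is as close as possible to pi/2, i.e. j = round(pi/(4*theta) - 1/2).
pi/(4*theta) - 1/2 = 17.2657
(For comparison, the common estimate pi/4 * sqrt(N/k) = 17.7715; the exact maximiser is used here.)
Optimal iterations = 17

17


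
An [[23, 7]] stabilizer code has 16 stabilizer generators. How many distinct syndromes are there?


Each stabilizer generator gives a binary (+1 or -1) measurement outcome.
With 16 independent generators:
Total syndromes = 2^16
= 65536

65536


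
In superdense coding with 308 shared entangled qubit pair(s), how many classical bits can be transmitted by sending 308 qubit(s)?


Superdense coding allows 2 classical bits per shared entangled pair.
308 pair(s) -> 2 * 308 = 616 classical bits

616


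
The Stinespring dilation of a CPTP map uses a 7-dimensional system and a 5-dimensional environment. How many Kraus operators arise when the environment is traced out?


Tracing out the environment in an orthonormal basis {|i>_E} gives Kraus operators K_i = <i|_E U |0>_E.
Number of Kraus operators = dim(H_env) = d_env
= 5

5


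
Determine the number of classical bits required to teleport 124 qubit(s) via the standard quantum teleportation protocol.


Quantum teleportation requires 2 classical bits per qubit teleported.
124 qubit(s) -> 2 * 124 = 248 classical bits

248


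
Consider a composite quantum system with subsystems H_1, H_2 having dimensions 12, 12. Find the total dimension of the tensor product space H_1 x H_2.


dim(H_1 x H_2) = 12 * 12
= 144

144


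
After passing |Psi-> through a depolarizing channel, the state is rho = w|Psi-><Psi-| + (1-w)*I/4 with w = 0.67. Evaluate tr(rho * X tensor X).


|Psi-> = (|01> - |10>)/sqrt(2)
For the pure Bell state, <X_A X_B> = -1 (Bell-state Pauli correlator).
The maximally-mixed part I/4 has tr(I/4 * P tensor P) = 0 for any traceless Pauli P.
So <X_A X_B>_rho = w * (-1) + (1 - w) * 0
= 0.67 * (-1)
= -0.6700

-0.6700


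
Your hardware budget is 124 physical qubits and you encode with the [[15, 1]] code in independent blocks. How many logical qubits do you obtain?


Each code block uses 15 physical qubits for 1 logical qubit(s).
Number of complete blocks = floor(124 / 15) = 8
Logical qubits = 8 * 1
= 8

8


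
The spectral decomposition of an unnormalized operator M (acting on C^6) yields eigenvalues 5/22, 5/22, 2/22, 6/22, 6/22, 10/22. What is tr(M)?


tr(M) = sum of eigenvalues
= 5/22 + 5/22 + 2/22 + 6/22 + 6/22 + 10/22
= 34/22
= 1.5455

1.5455


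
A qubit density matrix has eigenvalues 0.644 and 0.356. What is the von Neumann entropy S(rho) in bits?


S = -p*log2(p) - (1-p)*log2(1-p)
p = 0.6440, 1-p = 0.3560
= -0.6440 * log2(0.6440) - 0.3560 * log2(0.3560)
= -(-0.4089) - (-0.5305)
= 0.9393

0.9393


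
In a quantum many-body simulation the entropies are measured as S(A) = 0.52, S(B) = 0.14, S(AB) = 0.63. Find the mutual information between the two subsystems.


I(A:B) = S(A) + S(B) - S(AB)
= 0.52 + 0.14 - 0.63
= 0.0300

0.0300


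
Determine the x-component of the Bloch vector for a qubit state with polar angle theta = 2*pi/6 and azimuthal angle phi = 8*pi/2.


theta = 1.0472, phi = 12.5664
r_x = sin(theta)*cos(phi) = 0.8660 * 1.0000
r_x = 0.8660

0.8660


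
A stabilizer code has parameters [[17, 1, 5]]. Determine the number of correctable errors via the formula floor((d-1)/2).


Code parameters: [[17, 1, 5]], distance d = 5.
Number of correctable errors = floor((d-1)/2)
= floor((5 - 1)/2)
= floor(4/2)
= 2

2


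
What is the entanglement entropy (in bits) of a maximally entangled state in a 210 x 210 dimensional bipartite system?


For a maximally entangled state in d x d:
S = log2(d) = log2(210)
= 7.7142

7.7142


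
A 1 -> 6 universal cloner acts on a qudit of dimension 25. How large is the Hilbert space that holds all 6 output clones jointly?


Output space = H^(tensor 6) where dim(H) = 25
dim = 25^6
= 625 (after 2 factors)
= 15625 (after 3 factors)
= 390625 (after 4 factors)
= 9765625 (after 5 factors)
= 244140625 (after 6 factors)
= 244140625

244140625


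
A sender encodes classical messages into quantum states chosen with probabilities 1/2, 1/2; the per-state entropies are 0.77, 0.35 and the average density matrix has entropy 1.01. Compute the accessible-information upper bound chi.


chi = S(rho) - sum_i p_i * S(rho_i)
Weighted entropy = 1/2 * 0.77 + 1/2 * 0.35
= 0.5600
chi = 1.01 - 0.5600
= 0.4500

0.4500


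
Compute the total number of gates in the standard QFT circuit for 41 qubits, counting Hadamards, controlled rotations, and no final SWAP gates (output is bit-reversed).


Hadamard gates: 41
Controlled rotations: n*(n-1)/2 = 41*40/2 = 820
SWAP gates: 0 (omitted)
Total = 41 + 820
= 861

861


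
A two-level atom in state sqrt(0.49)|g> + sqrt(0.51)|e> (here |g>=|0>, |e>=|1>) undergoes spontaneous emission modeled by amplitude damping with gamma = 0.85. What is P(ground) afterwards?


For amplitude damping with parameter gamma on state sqrt(a)|0> + sqrt(b)|1>:
alpha^2 = 0.49, beta^2 = 0.51
P(|0>) = alpha^2 + gamma * beta^2
= 0.49 + 0.85 * 0.51
= 0.49 + 0.4335
= 0.9235

0.9235


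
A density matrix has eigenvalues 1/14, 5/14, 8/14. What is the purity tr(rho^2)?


tr(rho^2) = sum of eigenvalues squared
= (1/14)^2 + (5/14)^2 + (8/14)^2
= (1 + 25 + 64) / 196
= 90/196
= 0.4592

0.4592


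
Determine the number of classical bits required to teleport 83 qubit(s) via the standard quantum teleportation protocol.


Quantum teleportation requires 2 classical bits per qubit teleported.
83 qubit(s) -> 2 * 83 = 166 classical bits

166


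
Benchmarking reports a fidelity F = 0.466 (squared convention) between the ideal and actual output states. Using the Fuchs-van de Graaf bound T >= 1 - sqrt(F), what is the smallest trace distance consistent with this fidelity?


Fuchs-van de Graaf (squared-fidelity convention): 1 - sqrt(F) <= T <= sqrt(1 - F).
Lower bound: T >= 1 - sqrt(F)
sqrt(F) = sqrt(0.466) = 0.6826
T >= 1 - 0.6826
T >= 0.3174

0.3174


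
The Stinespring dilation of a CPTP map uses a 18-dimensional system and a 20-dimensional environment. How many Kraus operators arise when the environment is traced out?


Tracing out the environment in an orthonormal basis {|i>_E} gives Kraus operators K_i = <i|_E U |0>_E.
Number of Kraus operators = dim(H_env) = d_env
= 20

20


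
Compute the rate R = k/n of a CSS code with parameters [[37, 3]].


Code rate R = k/n
= 3/37
= 0.0811

0.0811


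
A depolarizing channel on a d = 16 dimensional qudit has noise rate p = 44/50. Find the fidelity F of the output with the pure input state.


F = (1-p) + p/d
= (1 - 0.8800) + 0.8800/16
= 0.1200 + 0.0550
= 0.1750

0.1750


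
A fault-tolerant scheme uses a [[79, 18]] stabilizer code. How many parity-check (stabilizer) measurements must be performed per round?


For an [[n,k]] stabilizer code:
Number of stabilizer generators = n - k
= 79 - 18
= 61

61


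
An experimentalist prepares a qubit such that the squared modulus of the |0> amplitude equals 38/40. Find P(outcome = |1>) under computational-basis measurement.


|alpha|^2 = 38/40 = 0.9500
|beta|^2 = 1 - 38/40 = 2/40 = 0.0500
P(|1>) = |beta|^2 = 0.0500

0.0500


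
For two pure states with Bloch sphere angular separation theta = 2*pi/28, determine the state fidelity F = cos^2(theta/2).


For states separated by angle theta on Bloch sphere:
F = cos^2(theta/2)
theta = 2*pi/28 = 0.2244
theta/2 = 0.1122
cos(theta/2) = 0.9937
F = 0.9875

0.9875


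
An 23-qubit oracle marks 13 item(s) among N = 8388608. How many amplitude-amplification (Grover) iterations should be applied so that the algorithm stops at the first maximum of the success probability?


After j Grover iterations the success probability is P(j) = sin^2((2j+1)*theta), where sin(theta) = sqrt(k/N).
N = 2^23 = 8388608, k = 13
sin(theta) = sqrt(k/N) = 0.001244877811
theta = arcsin(sqrt(k/N)) = 0.001244878132 rad
P(j) reaches its first maximum when (2j+1)*theta is as close as possible to pi/2, i.e. j = round(pi/(4*theta) - 1/2).
pi/(4*theta) - 1/2 = 630.4037
(For comparison, the common estimate pi/4 * sqrt(N/k) = 630.9038; the exact maximiser is used here.)
Optimal iterations = 630

630


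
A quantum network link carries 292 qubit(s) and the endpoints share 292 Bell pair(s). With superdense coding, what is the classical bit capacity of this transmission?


Superdense coding allows 2 classical bits per shared entangled pair.
292 pair(s) -> 2 * 292 = 584 classical bits

584


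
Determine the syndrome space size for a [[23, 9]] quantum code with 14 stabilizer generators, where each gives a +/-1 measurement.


Each stabilizer generator gives a binary (+1 or -1) measurement outcome.
With 14 independent generators:
Total syndromes = 2^14
= 16384

16384


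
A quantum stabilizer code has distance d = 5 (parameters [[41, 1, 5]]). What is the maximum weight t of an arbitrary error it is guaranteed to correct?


Code parameters: [[41, 1, 5]], distance d = 5.
Number of correctable errors = floor((d-1)/2)
= floor((5 - 1)/2)
= floor(4/2)
= 2

2


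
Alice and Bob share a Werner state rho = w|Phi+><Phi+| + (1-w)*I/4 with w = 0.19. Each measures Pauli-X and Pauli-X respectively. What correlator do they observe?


|Phi+> = (|00> + |11>)/sqrt(2)
For the pure Bell state, <X_A X_B> = +1 (Bell-state Pauli correlator).
The maximally-mixed part I/4 has tr(I/4 * P tensor P) = 0 for any traceless Pauli P.
So <X_A X_B>_rho = w * (+1) + (1 - w) * 0
= 0.19 * (+1)
= 0.1900

0.1900


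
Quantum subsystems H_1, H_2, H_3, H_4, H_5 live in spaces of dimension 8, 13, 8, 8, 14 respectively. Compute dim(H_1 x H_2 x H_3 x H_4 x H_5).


dim(H_1 x H_2 x H_3 x H_4 x H_5) = 8 * 13 * 8 * 8 * 14
= 104 * 8 * 8 * 14
= 832 * 8 * 14
= 6656 * 14
= 93184

93184


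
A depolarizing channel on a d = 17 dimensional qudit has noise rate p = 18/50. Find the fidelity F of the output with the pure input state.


F = (1-p) + p/d
= (1 - 0.3600) + 0.3600/17
= 0.6400 + 0.0212
= 0.6612

0.6612


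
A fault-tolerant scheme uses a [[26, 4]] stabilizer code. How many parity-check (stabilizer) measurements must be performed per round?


For an [[n,k]] stabilizer code:
Number of stabilizer generators = n - k
= 26 - 4
= 22

22


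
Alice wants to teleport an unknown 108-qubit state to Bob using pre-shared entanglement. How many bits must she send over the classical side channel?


Quantum teleportation requires 2 classical bits per qubit teleported.
108 qubit(s) -> 2 * 108 = 216 classical bits

216


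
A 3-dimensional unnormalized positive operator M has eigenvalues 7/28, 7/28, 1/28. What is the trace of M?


tr(M) = sum of eigenvalues
= 7/28 + 7/28 + 1/28
= 15/28
= 0.5357

0.5357


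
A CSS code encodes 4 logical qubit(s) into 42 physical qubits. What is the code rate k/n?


Code rate R = k/n
= 4/42
= 0.0952

0.0952


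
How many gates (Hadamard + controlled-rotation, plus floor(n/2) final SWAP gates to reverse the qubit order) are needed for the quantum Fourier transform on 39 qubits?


Hadamard gates: 39
Controlled rotations: n*(n-1)/2 = 39*38/2 = 741
SWAP gates: floor(n/2) = floor(39/2) = 19
Total = 39 + 741 + 19
= 799

799


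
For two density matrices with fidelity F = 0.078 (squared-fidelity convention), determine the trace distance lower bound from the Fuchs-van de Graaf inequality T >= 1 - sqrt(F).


Fuchs-van de Graaf (squared-fidelity convention): 1 - sqrt(F) <= T <= sqrt(1 - F).
Lower bound: T >= 1 - sqrt(F)
sqrt(F) = sqrt(0.078) = 0.2793
T >= 1 - 0.2793
T >= 0.7207

0.7207


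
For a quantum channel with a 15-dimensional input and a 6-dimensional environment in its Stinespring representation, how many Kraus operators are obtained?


Tracing out the environment in an orthonormal basis {|i>_E} gives Kraus operators K_i = <i|_E U |0>_E.
Number of Kraus operators = dim(H_env) = d_env
= 6

6


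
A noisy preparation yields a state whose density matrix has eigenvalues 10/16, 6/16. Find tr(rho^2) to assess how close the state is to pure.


tr(rho^2) = sum of eigenvalues squared
= (10/16)^2 + (6/16)^2
= (100 + 36) / 256
= 136/256
= 0.5312

0.5312


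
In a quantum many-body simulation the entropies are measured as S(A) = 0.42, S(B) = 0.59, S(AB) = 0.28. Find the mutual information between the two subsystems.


I(A:B) = S(A) + S(B) - S(AB)
= 0.42 + 0.59 - 0.28
= 0.7300

0.7300


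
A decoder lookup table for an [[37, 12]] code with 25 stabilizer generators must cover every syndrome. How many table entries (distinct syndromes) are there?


Each stabilizer generator gives a binary (+1 or -1) measurement outcome.
With 25 independent generators:
Total syndromes = 2^25
= 33554432

33554432


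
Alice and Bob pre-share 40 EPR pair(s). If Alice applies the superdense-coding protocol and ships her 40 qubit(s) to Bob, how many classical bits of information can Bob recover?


Superdense coding allows 2 classical bits per shared entangled pair.
40 pair(s) -> 2 * 40 = 80 classical bits

80


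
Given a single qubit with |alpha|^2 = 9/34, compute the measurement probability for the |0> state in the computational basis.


|alpha|^2 = 9/34 = 0.2647
|beta|^2 = 1 - 9/34 = 25/34 = 0.7353
P(|0>) = |alpha|^2 = 0.2647

0.2647


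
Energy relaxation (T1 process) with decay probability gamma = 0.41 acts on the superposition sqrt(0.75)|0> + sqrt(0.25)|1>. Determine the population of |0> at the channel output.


For amplitude damping with parameter gamma on state sqrt(a)|0> + sqrt(b)|1>:
alpha^2 = 0.75, beta^2 = 0.25
P(|0>) = alpha^2 + gamma * beta^2
= 0.75 + 0.41 * 0.25
= 0.75 + 0.1025
= 0.8525

0.8525
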